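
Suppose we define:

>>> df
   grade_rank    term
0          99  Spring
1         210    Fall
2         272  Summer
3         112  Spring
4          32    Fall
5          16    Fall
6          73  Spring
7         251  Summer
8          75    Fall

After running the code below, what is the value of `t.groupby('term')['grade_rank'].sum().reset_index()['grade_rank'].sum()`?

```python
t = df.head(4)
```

take first 4 rows:
   grade_rank    term
0          99  Spring
1         210    Fall
2         272  Summer
3         112  Spring
group by term, sum of grade_rank:
term
Fall      210
Spring    211
Summer    272
Name: grade_rank, dtype: int64
reset_index():
     term  grade_rank
0    Fall         210
1  Spring         211
2  Summer         272
Finally, sum of column 'grade_rank' = 693.

693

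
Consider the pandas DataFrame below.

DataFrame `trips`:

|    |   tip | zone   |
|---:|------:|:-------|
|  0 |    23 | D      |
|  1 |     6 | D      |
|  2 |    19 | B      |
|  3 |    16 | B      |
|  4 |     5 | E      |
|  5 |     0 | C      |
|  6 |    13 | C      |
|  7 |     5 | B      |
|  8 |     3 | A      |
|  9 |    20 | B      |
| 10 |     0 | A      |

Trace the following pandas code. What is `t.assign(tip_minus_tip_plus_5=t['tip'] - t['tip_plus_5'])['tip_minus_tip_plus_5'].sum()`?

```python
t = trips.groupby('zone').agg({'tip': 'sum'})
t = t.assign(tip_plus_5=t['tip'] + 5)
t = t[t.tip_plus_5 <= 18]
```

-15

group by zone, sum of tip:
      tip
zone     
A       3
B      60
C      13
D      29
E       5
add column tip_plus_5 = t['tip'] + 5:
      tip  tip_plus_5
zone                 
A       3           8
B      60          65
C      13          18
D      29          34
E       5          10
filter rows where tip_plus_5 <= 18:
      tip  tip_plus_5
zone                 
A       3           8
C      13          18
E       5          10
add column tip_minus_tip_plus_5 = t['tip'] - t['tip_plus_5']:
      tip  tip_plus_5  tip_minus_tip_plus_5
zone                                       
A       3           8                    -5
C      13          18                    -5
E       5          10                    -5
So sum() = -15.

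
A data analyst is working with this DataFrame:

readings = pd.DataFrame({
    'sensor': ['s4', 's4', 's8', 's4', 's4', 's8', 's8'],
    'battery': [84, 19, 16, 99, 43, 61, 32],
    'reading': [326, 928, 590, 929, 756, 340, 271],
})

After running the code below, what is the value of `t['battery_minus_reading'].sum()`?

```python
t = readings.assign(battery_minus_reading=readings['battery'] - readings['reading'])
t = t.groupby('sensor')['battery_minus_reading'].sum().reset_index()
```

add column battery_minus_reading = readings['battery'] - readings['reading']:
  sensor  battery  reading  battery_minus_reading
0     s4       84      326                   -242
1     s4       19      928                   -909
2     s8       16      590                   -574
3     s4       99      929                   -830
4     s4       43      756                   -713
5     s8       61      340                   -279
6     s8       32      271                   -239
group by sensor, sum of battery_minus_reading:
sensor
s4   -2694
s8   -1092
Name: battery_minus_reading, dtype: int64
reset_index():
  sensor  battery_minus_reading
0     s4                  -2694
1     s8                  -1092
Finally, sum of column 'battery_minus_reading' = -3786.

-3786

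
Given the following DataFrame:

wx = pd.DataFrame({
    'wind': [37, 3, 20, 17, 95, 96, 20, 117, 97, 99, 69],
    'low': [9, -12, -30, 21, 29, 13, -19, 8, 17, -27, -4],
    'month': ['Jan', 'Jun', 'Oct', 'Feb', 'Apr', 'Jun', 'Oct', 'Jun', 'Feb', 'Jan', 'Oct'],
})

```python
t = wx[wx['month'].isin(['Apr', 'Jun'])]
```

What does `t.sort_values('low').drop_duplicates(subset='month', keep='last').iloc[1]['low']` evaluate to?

29

filter rows where month in ['Apr', 'Jun']:
   wind  low month
1     3  -12   Jun
4    95   29   Apr
5    96   13   Jun
7   117    8   Jun
sort by low:
   wind  low month
1     3  -12   Jun
7   117    8   Jun
5    96   13   Jun
4    95   29   Apr
drop duplicate month (keep=last):
   wind  low month
5    96   13   Jun
4    95   29   Apr
Reading off the value at position 1, column 'low', we get 29.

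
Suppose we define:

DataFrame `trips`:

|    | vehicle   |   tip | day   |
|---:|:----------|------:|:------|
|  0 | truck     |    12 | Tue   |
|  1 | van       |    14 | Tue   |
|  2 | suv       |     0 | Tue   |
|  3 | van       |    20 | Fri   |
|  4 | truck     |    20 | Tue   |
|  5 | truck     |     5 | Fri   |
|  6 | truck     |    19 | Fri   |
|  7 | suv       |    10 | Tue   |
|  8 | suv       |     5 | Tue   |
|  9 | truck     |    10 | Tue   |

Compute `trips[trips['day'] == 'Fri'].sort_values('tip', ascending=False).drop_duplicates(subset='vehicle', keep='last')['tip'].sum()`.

filter rows where day == 'Fri':
  vehicle  tip  day
3     van   20  Fri
5   truck    5  Fri
6   truck   19  Fri
sort by tip descending:
  vehicle  tip  day
3     van   20  Fri
6   truck   19  Fri
5   truck    5  Fri
drop duplicate vehicle (keep=last):
  vehicle  tip  day
3     van   20  Fri
5   truck    5  Fri
So sum() = 25.

25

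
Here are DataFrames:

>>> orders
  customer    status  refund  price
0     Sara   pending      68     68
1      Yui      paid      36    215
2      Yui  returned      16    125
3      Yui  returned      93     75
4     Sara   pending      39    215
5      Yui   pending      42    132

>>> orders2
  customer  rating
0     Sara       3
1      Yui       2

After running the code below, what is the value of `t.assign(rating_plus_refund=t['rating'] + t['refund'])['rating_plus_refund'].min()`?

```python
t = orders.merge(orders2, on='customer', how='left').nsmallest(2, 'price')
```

71

merge on 'customer' (how='left') → 6 rows:
  customer    status  refund  price  rating
0     Sara   pending      68     68       3
1      Yui      paid      36    215       2
2      Yui  returned      16    125       2
3      Yui  returned      93     75       2
4     Sara   pending      39    215       3
5      Yui   pending      42    132       2
take 2 rows with smallest price:
  customer    status  refund  price  rating
0     Sara   pending      68     68       3
3      Yui  returned      93     75       2
add column rating_plus_refund = t['rating'] + t['refund']:
  customer    status  refund  price  rating  rating_plus_refund
0     Sara   pending      68     68       3                  71
3      Yui  returned      93     75       2                  95
Reading off the min of column 'rating_plus_refund', we get 71.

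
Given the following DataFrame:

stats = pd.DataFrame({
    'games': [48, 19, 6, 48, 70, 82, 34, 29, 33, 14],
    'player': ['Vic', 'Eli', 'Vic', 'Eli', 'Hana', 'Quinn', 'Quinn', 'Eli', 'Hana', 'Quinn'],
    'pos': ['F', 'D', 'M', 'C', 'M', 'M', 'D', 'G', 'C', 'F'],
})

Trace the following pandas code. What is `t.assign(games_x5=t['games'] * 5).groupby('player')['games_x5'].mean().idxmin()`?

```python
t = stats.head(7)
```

Vic

take first 7 rows:
   games player pos
0     48    Vic   F
1     19    Eli   D
2      6    Vic   M
3     48    Eli   C
4     70   Hana   M
5     82  Quinn   M
6     34  Quinn   D
add column games_x5 = t['games'] * 5:
   games player pos  games_x5
0     48    Vic   F       240
1     19    Eli   D        95
2      6    Vic   M        30
3     48    Eli   C       240
4     70   Hana   M       350
5     82  Quinn   M       410
6     34  Quinn   D       170
group by player, mean of games_x5:
player
Eli      167.5
Hana     350.0
Quinn    290.0
Vic      135.0
Name: games_x5, dtype: float64
Finally, label with the smallest value = Vic.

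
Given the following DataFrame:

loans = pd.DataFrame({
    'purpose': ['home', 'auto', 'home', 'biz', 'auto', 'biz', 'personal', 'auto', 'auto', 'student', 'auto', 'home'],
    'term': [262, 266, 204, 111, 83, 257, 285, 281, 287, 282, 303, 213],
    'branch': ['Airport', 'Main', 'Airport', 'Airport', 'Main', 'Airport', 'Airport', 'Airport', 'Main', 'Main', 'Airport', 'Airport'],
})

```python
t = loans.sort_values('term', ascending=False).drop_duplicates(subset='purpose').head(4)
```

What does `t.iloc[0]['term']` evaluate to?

sort by term descending:
     purpose  term   branch
10      auto   303  Airport
8       auto   287     Main
6   personal   285  Airport
9    student   282     Main
7       auto   281  Airport
1       auto   266     Main
0       home   262  Airport
5        biz   257  Airport
11      home   213  Airport
2       home   204  Airport
3        biz   111  Airport
4       auto    83     Main
drop duplicate purpose (keep=first):
     purpose  term   branch
10      auto   303  Airport
6   personal   285  Airport
9    student   282     Main
0       home   262  Airport
5        biz   257  Airport
take first 4 rows:
     purpose  term   branch
10      auto   303  Airport
6   personal   285  Airport
9    student   282     Main
0       home   262  Airport
So iloc[0]['term'] = 303.

303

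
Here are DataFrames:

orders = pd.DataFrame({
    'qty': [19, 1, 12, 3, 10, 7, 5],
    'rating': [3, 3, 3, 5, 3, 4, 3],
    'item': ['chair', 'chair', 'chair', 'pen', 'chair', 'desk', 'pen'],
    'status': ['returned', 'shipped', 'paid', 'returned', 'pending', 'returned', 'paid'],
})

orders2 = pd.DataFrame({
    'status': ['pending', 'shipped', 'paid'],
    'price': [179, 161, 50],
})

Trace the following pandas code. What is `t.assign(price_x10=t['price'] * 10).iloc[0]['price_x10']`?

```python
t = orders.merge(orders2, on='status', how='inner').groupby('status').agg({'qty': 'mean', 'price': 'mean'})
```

500.0

merge on 'status' (how='inner') → 4 rows:
   qty  rating   item   status  price
0    1       3  chair  shipped    161
1   12       3  chair     paid     50
2   10       3  chair  pending    179
3    5       3    pen     paid     50
group by status: mean(qty), mean(price):
          qty  price
status              
paid      8.5   50.0
pending  10.0  179.0
shipped   1.0  161.0
add column price_x10 = t['price'] * 10:
          qty  price  price_x10
status                         
paid      8.5   50.0      500.0
pending  10.0  179.0     1790.0
shipped   1.0  161.0     1610.0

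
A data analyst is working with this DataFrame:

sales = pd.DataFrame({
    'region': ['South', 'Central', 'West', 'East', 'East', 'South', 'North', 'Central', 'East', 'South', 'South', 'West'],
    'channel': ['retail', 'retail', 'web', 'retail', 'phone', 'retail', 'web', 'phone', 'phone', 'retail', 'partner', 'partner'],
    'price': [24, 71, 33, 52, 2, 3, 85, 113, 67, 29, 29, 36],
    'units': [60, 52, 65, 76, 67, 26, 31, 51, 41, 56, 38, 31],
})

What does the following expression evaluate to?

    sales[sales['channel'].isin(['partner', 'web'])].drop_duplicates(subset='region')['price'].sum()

filter rows where channel in ['partner', 'web']:
   region  channel  price  units
2    West      web     33     65
6   North      web     85     31
10  South  partner     29     38
11   West  partner     36     31
drop duplicate region (keep=first):
   region  channel  price  units
2    West      web     33     65
6   North      web     85     31
10  South  partner     29     38

147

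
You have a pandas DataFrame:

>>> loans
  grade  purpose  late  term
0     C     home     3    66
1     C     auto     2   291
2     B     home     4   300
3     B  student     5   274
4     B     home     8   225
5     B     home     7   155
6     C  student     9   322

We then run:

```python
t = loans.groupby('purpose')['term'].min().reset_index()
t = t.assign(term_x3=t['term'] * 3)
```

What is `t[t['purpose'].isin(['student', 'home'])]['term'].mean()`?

group by purpose, min of term:
purpose
auto       291
home        66
student    274
Name: term, dtype: int64
reset_index():
   purpose  term
0     auto   291
1     home    66
2  student   274
add column term_x3 = t['term'] * 3:
   purpose  term  term_x3
0     auto   291      873
1     home    66      198
2  student   274      822
filter rows where purpose in ['student', 'home']:
   purpose  term  term_x3
1     home    66      198
2  student   274      822
mean of column 'term' → 170.0

170.0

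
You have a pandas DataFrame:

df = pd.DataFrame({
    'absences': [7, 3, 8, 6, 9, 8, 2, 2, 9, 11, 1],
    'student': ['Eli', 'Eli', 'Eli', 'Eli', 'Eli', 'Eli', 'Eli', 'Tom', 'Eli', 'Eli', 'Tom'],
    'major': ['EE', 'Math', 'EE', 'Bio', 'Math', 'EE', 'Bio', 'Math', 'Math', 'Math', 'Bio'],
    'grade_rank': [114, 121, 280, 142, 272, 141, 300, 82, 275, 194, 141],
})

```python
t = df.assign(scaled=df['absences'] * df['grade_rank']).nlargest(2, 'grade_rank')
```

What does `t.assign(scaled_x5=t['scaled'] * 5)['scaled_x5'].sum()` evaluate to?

add column scaled = df['absences'] * df['grade_rank']:
    absences student major  grade_rank  scaled
0          7     Eli    EE         114     798
1          3     Eli  Math         121     363
2          8     Eli    EE         280    2240
3          6     Eli   Bio         142     852
4          9     Eli  Math         272    2448
5          8     Eli    EE         141    1128
6          2     Eli   Bio         300     600
7          2     Tom  Math          82     164
8          9     Eli  Math         275    2475
9         11     Eli  Math         194    2134
10         1     Tom   Bio         141     141
take 2 rows with largest grade_rank:
   absences student major  grade_rank  scaled
6         2     Eli   Bio         300     600
2         8     Eli    EE         280    2240
add column scaled_x5 = t['scaled'] * 5:
   absences student major  grade_rank  scaled  scaled_x5
6         2     Eli   Bio         300     600       3000
2         8     Eli    EE         280    2240      11200
The sum of column 'scaled_x5' is 14200.

14200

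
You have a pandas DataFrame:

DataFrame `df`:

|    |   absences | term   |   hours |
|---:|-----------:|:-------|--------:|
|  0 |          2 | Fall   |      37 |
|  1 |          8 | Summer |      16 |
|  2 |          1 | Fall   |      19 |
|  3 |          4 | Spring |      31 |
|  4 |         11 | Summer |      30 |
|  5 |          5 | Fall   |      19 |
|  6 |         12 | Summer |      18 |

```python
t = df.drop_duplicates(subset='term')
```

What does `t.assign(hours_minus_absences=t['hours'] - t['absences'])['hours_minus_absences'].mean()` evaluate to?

drop duplicate term (keep=first):
   absences    term  hours
0         2    Fall     37
1         8  Summer     16
3         4  Spring     31
add column hours_minus_absences = t['hours'] - t['absences']:
   absences    term  hours  hours_minus_absences
0         2    Fall     37                    35
1         8  Summer     16                     8
3         4  Spring     31                    27

23.3333333333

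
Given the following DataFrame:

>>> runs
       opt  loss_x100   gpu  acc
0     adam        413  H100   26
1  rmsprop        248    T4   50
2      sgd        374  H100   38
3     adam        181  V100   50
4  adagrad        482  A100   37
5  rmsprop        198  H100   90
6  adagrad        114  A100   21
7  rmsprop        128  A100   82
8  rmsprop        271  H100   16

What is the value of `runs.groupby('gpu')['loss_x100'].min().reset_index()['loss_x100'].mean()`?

185.25

group by gpu, min of loss_x100:
gpu
A100    114
H100    198
T4      248
V100    181
Name: loss_x100, dtype: int64
reset_index():
    gpu  loss_x100
0  A100        114
1  H100        198
2    T4        248
3  V100        181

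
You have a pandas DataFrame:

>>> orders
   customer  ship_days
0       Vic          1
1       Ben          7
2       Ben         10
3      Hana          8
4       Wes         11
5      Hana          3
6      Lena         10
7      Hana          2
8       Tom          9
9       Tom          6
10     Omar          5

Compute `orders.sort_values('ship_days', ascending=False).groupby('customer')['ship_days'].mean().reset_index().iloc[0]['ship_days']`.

8.5

sort by ship_days descending:
   customer  ship_days
4       Wes         11
2       Ben         10
6      Lena         10
8       Tom          9
3      Hana          8
1       Ben          7
9       Tom          6
10     Omar          5
5      Hana          3
7      Hana          2
0       Vic          1
group by customer, mean of ship_days:
customer
Ben      8.500000
Hana     4.333333
Lena    10.000000
Omar     5.000000
Tom      7.500000
Vic      1.000000
Wes     11.000000
Name: ship_days, dtype: float64
reset_index():
  customer  ship_days
0      Ben   8.500000
1     Hana   4.333333
2     Lena  10.000000
3     Omar   5.000000
4      Tom   7.500000
5      Vic   1.000000
6      Wes  11.000000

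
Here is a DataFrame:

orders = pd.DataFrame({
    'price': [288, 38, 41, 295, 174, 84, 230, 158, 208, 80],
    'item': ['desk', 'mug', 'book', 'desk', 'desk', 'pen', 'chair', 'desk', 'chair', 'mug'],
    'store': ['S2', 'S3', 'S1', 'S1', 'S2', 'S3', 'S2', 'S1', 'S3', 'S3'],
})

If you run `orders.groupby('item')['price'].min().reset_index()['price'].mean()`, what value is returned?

group by item, min of price:
item
book      41
chair    208
desk     158
mug       38
pen       84
Name: price, dtype: int64
reset_index():
    item  price
0   book     41
1  chair    208
2   desk    158
3    mug     38
4    pen     84

105.8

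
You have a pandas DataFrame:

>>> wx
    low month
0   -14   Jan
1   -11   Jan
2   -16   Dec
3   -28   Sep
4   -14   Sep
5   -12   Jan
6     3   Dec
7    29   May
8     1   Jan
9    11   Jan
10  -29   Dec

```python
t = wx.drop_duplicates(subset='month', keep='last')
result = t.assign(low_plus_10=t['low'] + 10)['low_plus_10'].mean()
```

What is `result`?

9.25

drop duplicate month (keep=last):
    low month
4   -14   Sep
7    29   May
9    11   Jan
10  -29   Dec
add column low_plus_10 = t['low'] + 10:
    low month  low_plus_10
4   -14   Sep           -4
7    29   May           39
9    11   Jan           21
10  -29   Dec          -19
Hence 9.25.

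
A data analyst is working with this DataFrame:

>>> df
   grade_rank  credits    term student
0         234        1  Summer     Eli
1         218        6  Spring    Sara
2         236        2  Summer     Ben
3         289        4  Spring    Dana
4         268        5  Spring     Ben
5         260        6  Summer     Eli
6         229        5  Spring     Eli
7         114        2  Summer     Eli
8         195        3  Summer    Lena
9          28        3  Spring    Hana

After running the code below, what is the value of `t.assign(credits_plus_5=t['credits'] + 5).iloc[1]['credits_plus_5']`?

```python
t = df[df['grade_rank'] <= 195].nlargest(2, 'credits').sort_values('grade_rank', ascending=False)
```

filter rows where grade_rank <= 195:
   grade_rank  credits    term student
7         114        2  Summer     Eli
8         195        3  Summer    Lena
9          28        3  Spring    Hana
take 2 rows with largest credits:
   grade_rank  credits    term student
8         195        3  Summer    Lena
9          28        3  Spring    Hana
sort by grade_rank descending:
   grade_rank  credits    term student
8         195        3  Summer    Lena
9          28        3  Spring    Hana
add column credits_plus_5 = t['credits'] + 5:
   grade_rank  credits    term student  credits_plus_5
8         195        3  Summer    Lena               8
9          28        3  Spring    Hana               8

8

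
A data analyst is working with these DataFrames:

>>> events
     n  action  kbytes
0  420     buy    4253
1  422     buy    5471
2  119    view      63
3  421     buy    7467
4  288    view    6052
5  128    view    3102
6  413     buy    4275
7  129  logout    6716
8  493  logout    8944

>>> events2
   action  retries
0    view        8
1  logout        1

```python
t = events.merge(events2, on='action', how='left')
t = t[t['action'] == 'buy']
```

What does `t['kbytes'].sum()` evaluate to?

merge on 'action' (how='left') → 9 rows:
     n  action  kbytes  retries
0  420     buy    4253      NaN
1  422     buy    5471      NaN
2  119    view      63      8.0
3  421     buy    7467      NaN
4  288    view    6052      8.0
5  128    view    3102      8.0
6  413     buy    4275      NaN
7  129  logout    6716      1.0
8  493  logout    8944      1.0
filter rows where action == 'buy':
     n action  kbytes  retries
0  420    buy    4253      NaN
1  422    buy    5471      NaN
3  421    buy    7467      NaN
6  413    buy    4275      NaN
Taking the sum of column 'kbytes' gives 21466.

21466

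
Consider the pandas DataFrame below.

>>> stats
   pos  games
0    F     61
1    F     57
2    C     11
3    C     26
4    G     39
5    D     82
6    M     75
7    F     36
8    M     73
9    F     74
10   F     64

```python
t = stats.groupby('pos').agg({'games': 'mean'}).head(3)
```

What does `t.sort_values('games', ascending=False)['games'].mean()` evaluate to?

group by pos, mean of games:
     games
pos       
C     18.5
D     82.0
F     58.4
G     39.0
M     74.0
take first 3 rows:
     games
pos       
C     18.5
D     82.0
F     58.4
sort by games descending:
     games
pos       
D     82.0
F     58.4
C     18.5
The mean of column 'games' is 52.9666666667.

52.9666666667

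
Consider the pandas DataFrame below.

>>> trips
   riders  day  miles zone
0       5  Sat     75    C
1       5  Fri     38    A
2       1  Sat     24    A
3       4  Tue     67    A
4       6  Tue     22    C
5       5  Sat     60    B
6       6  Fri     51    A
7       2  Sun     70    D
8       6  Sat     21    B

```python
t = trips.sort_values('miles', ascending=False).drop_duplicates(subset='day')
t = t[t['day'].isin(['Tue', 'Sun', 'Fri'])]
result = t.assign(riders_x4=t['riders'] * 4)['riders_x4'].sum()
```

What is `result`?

48

sort by miles descending:
   riders  day  miles zone
0       5  Sat     75    C
7       2  Sun     70    D
3       4  Tue     67    A
5       5  Sat     60    B
6       6  Fri     51    A
1       5  Fri     38    A
2       1  Sat     24    A
4       6  Tue     22    C
8       6  Sat     21    B
drop duplicate day (keep=first):
   riders  day  miles zone
0       5  Sat     75    C
7       2  Sun     70    D
3       4  Tue     67    A
6       6  Fri     51    A
filter rows where day in ['Tue', 'Sun', 'Fri']:
   riders  day  miles zone
7       2  Sun     70    D
3       4  Tue     67    A
6       6  Fri     51    A
add column riders_x4 = t['riders'] * 4:
   riders  day  miles zone  riders_x4
7       2  Sun     70    D          8
3       4  Tue     67    A         16
6       6  Fri     51    A         24
Then the sum of column 'riders_x4': 48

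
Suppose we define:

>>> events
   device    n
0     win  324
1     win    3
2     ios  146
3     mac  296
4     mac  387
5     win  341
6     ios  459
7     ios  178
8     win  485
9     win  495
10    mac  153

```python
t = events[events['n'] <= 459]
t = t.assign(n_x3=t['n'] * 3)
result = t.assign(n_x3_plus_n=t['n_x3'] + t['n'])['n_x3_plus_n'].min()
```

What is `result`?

12

filter rows where n <= 459:
   device    n
0     win  324
1     win    3
2     ios  146
3     mac  296
4     mac  387
5     win  341
6     ios  459
7     ios  178
10    mac  153
add column n_x3 = t['n'] * 3:
   device    n  n_x3
0     win  324   972
1     win    3     9
2     ios  146   438
3     mac  296   888
4     mac  387  1161
5     win  341  1023
6     ios  459  1377
7     ios  178   534
10    mac  153   459
add column n_x3_plus_n = t['n_x3'] + t['n']:
   device    n  n_x3  n_x3_plus_n
0     win  324   972         1296
1     win    3     9           12
2     ios  146   438          584
3     mac  296   888         1184
4     mac  387  1161         1548
5     win  341  1023         1364
6     ios  459  1377         1836
7     ios  178   534          712
10    mac  153   459          612
min of column 'n_x3_plus_n' → 12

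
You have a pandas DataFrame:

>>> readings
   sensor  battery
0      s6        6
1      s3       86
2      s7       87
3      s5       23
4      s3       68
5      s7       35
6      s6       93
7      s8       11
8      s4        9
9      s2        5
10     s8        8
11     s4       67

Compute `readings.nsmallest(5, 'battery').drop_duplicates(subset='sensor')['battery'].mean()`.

take 5 rows with smallest battery:
   sensor  battery
9      s2        5
0      s6        6
10     s8        8
8      s4        9
7      s8       11
drop duplicate sensor (keep=first):
   sensor  battery
9      s2        5
0      s6        6
10     s8        8
8      s4        9

7.0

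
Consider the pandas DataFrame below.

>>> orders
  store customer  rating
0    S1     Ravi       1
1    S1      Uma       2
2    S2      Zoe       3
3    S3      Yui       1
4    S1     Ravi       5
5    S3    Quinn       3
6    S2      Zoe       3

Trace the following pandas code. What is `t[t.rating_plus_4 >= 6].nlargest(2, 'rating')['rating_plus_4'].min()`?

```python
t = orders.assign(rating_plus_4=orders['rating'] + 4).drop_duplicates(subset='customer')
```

7

add column rating_plus_4 = orders['rating'] + 4:
  store customer  rating  rating_plus_4
0    S1     Ravi       1              5
1    S1      Uma       2              6
2    S2      Zoe       3              7
3    S3      Yui       1              5
4    S1     Ravi       5              9
5    S3    Quinn       3              7
6    S2      Zoe       3              7
drop duplicate customer (keep=first):
  store customer  rating  rating_plus_4
0    S1     Ravi       1              5
1    S1      Uma       2              6
2    S2      Zoe       3              7
3    S3      Yui       1              5
5    S3    Quinn       3              7
filter rows where rating_plus_4 >= 6:
  store customer  rating  rating_plus_4
1    S1      Uma       2              6
2    S2      Zoe       3              7
5    S3    Quinn       3              7
take 2 rows with largest rating:
  store customer  rating  rating_plus_4
2    S2      Zoe       3              7
5    S3    Quinn       3              7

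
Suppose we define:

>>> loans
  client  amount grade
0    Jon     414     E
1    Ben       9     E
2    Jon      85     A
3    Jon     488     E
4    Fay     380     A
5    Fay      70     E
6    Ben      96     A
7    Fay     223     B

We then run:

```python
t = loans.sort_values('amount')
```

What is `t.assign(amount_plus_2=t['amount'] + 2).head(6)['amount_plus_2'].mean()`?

145.833333333

sort by amount:
  client  amount grade
1    Ben       9     E
5    Fay      70     E
2    Jon      85     A
6    Ben      96     A
7    Fay     223     B
4    Fay     380     A
0    Jon     414     E
3    Jon     488     E
add column amount_plus_2 = t['amount'] + 2:
  client  amount grade  amount_plus_2
1    Ben       9     E             11
5    Fay      70     E             72
2    Jon      85     A             87
6    Ben      96     A             98
7    Fay     223     B            225
4    Fay     380     A            382
0    Jon     414     E            416
3    Jon     488     E            490
take first 6 rows:
  client  amount grade  amount_plus_2
1    Ben       9     E             11
5    Fay      70     E             72
2    Jon      85     A             87
6    Ben      96     A             98
7    Fay     223     B            225
4    Fay     380     A            382
The mean of column 'amount_plus_2' is 145.833333333.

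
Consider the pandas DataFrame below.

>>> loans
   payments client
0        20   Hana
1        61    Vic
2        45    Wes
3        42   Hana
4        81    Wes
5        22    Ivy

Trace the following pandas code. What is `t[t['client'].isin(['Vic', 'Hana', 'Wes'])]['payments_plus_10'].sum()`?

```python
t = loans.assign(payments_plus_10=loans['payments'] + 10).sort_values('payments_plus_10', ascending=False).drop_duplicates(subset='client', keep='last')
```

add column payments_plus_10 = loans['payments'] + 10:
   payments client  payments_plus_10
0        20   Hana                30
1        61    Vic                71
2        45    Wes                55
3        42   Hana                52
4        81    Wes                91
5        22    Ivy                32
sort by payments_plus_10 descending:
   payments client  payments_plus_10
4        81    Wes                91
1        61    Vic                71
2        45    Wes                55
3        42   Hana                52
5        22    Ivy                32
0        20   Hana                30
drop duplicate client (keep=last):
   payments client  payments_plus_10
1        61    Vic                71
2        45    Wes                55
5        22    Ivy                32
0        20   Hana                30
filter rows where client in ['Vic', 'Hana', 'Wes']:
   payments client  payments_plus_10
1        61    Vic                71
2        45    Wes                55
0        20   Hana                30
The sum of column 'payments_plus_10' is 156.

156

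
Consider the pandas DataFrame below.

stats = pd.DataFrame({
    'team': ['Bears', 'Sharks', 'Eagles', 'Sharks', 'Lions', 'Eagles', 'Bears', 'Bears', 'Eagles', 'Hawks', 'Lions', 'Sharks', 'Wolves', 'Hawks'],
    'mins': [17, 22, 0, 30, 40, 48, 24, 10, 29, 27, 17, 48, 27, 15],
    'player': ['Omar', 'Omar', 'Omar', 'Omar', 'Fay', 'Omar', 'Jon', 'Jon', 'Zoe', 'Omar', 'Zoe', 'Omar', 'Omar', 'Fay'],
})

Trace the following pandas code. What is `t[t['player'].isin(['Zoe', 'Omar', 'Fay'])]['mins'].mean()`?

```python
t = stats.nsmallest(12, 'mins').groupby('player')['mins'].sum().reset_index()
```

74.6666666667

take 12 rows with smallest mins:
      team  mins player
2   Eagles     0   Omar
7    Bears    10    Jon
13   Hawks    15    Fay
0    Bears    17   Omar
10   Lions    17    Zoe
1   Sharks    22   Omar
6    Bears    24    Jon
9    Hawks    27   Omar
12  Wolves    27   Omar
8   Eagles    29    Zoe
3   Sharks    30   Omar
4    Lions    40    Fay
group by player, sum of mins:
player
Fay      55
Jon      34
Omar    123
Zoe      46
Name: mins, dtype: int64
reset_index():
  player  mins
0    Fay    55
1    Jon    34
2   Omar   123
3    Zoe    46
filter rows where player in ['Zoe', 'Omar', 'Fay']:
  player  mins
0    Fay    55
2   Omar   123
3    Zoe    46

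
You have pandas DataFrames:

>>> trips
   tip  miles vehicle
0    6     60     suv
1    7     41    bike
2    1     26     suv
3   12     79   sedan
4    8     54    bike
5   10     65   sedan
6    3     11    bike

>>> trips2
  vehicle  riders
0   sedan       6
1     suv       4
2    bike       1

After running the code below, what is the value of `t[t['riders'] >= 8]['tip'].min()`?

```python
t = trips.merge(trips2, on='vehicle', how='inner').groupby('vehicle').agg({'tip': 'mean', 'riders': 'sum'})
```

merge on 'vehicle' (how='inner') → 7 rows:
   tip  miles vehicle  riders
0    6     60     suv       4
1    7     41    bike       1
2    1     26     suv       4
3   12     79   sedan       6
4    8     54    bike       1
5   10     65   sedan       6
6    3     11    bike       1
group by vehicle: mean(tip), sum(riders):
          tip  riders
vehicle              
bike      6.0       3
sedan    11.0      12
suv       3.5       8
filter rows where riders >= 8:
          tip  riders
vehicle              
sedan    11.0      12
suv       3.5       8

3.5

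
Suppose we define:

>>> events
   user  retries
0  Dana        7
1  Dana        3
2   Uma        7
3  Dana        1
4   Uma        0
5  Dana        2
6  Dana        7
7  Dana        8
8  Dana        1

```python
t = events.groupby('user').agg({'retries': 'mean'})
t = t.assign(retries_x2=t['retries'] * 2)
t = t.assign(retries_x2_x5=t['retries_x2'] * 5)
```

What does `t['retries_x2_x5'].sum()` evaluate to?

group by user, mean of retries:
       retries
user          
Dana  4.142857
Uma   3.500000
add column retries_x2 = t['retries'] * 2:
       retries  retries_x2
user                      
Dana  4.142857    8.285714
Uma   3.500000    7.000000
add column retries_x2_x5 = t['retries_x2'] * 5:
       retries  retries_x2  retries_x2_x5
user                                     
Dana  4.142857    8.285714      41.428571
Uma   3.500000    7.000000      35.000000
Reading off the sum of column 'retries_x2_x5', we get 76.4285714286.

76.4285714286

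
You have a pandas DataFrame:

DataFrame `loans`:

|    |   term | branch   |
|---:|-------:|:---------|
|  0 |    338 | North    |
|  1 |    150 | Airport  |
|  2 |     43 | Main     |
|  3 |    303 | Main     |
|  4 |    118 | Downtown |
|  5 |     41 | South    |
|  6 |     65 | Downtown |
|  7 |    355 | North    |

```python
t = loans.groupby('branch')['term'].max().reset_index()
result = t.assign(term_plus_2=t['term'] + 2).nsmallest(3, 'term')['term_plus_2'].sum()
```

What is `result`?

315

group by branch, max of term:
branch
Airport     150
Downtown    118
Main        303
North       355
South        41
Name: term, dtype: int64
reset_index():
     branch  term
0   Airport   150
1  Downtown   118
2      Main   303
3     North   355
4     South    41
add column term_plus_2 = t['term'] + 2:
     branch  term  term_plus_2
0   Airport   150          152
1  Downtown   118          120
2      Main   303          305
3     North   355          357
4     South    41           43
take 3 rows with smallest term:
     branch  term  term_plus_2
4     South    41           43
1  Downtown   118          120
0   Airport   150          152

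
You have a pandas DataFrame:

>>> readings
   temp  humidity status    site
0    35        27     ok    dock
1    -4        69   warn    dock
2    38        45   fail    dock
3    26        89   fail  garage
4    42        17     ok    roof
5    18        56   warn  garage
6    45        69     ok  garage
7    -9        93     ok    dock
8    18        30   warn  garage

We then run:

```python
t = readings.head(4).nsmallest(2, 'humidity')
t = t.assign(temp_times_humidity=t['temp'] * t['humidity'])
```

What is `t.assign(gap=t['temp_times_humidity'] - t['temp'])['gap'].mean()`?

1291.0

take first 4 rows:
   temp  humidity status    site
0    35        27     ok    dock
1    -4        69   warn    dock
2    38        45   fail    dock
3    26        89   fail  garage
take 2 rows with smallest humidity:
   temp  humidity status  site
0    35        27     ok  dock
2    38        45   fail  dock
add column temp_times_humidity = t['temp'] * t['humidity']:
   temp  humidity status  site  temp_times_humidity
0    35        27     ok  dock                  945
2    38        45   fail  dock                 1710
add column gap = t['temp_times_humidity'] - t['temp']:
   temp  humidity status  site  temp_times_humidity   gap
0    35        27     ok  dock                  945   910
2    38        45   fail  dock                 1710  1672
Then the mean of column 'gap': 1291.0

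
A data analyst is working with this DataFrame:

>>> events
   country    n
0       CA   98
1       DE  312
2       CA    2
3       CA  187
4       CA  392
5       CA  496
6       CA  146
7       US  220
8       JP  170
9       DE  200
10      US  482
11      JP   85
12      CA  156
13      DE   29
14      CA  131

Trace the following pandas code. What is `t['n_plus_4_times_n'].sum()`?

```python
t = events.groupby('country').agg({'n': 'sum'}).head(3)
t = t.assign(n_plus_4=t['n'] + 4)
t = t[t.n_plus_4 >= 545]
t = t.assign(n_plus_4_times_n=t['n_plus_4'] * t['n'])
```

2886941

group by country, sum of n:
            n
country      
CA       1608
DE        541
JP        255
US        702
take first 3 rows:
            n
country      
CA       1608
DE        541
JP        255
add column n_plus_4 = t['n'] + 4:
            n  n_plus_4
country                
CA       1608      1612
DE        541       545
JP        255       259
filter rows where n_plus_4 >= 545:
            n  n_plus_4
country                
CA       1608      1612
DE        541       545
add column n_plus_4_times_n = t['n_plus_4'] * t['n']:
            n  n_plus_4  n_plus_4_times_n
country                                  
CA       1608      1612           2592096
DE        541       545            294845
Finally, sum of column 'n_plus_4_times_n' = 2886941.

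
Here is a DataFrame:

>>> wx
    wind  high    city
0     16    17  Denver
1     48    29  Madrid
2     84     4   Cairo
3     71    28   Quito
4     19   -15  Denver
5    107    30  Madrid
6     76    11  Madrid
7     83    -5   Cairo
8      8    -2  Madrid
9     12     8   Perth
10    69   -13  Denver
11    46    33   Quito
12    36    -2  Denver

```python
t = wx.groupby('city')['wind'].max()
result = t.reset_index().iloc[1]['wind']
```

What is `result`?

group by city, max of wind:
city
Cairo      84
Denver     69
Madrid    107
Perth      12
Quito      71
Name: wind, dtype: int64
reset_index():
     city  wind
0   Cairo    84
1  Denver    69
2  Madrid   107
3   Perth    12
4   Quito    71
Finally, value at position 1, column 'wind' = 69.

69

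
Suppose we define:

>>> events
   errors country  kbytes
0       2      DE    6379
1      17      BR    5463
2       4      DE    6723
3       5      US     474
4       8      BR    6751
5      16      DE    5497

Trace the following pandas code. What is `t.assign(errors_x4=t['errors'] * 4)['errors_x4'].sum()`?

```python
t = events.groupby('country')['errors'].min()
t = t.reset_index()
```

group by country, min of errors:
country
BR    8
DE    2
US    5
Name: errors, dtype: int64
reset_index():
  country  errors
0      BR       8
1      DE       2
2      US       5
add column errors_x4 = t['errors'] * 4:
  country  errors  errors_x4
0      BR       8         32
1      DE       2          8
2      US       5         20
Then the sum of column 'errors_x4': 60

60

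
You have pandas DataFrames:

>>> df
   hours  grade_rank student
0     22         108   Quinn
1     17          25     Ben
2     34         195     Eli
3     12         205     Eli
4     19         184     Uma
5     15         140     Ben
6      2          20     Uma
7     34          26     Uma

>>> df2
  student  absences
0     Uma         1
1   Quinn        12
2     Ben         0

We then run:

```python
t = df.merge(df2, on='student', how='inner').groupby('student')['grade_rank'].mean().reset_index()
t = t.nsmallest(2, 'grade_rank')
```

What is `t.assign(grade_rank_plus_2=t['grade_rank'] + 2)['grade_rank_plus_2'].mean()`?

merge on 'student' (how='inner') → 6 rows:
   hours  grade_rank student  absences
0     22         108   Quinn        12
1     17          25     Ben         0
2     19         184     Uma         1
3     15         140     Ben         0
4      2          20     Uma         1
5     34          26     Uma         1
group by student, mean of grade_rank:
student
Ben       82.500000
Quinn    108.000000
Uma       76.666667
Name: grade_rank, dtype: float64
reset_index():
  student  grade_rank
0     Ben   82.500000
1   Quinn  108.000000
2     Uma   76.666667
take 2 rows with smallest grade_rank:
  student  grade_rank
2     Uma   76.666667
0     Ben   82.500000
add column grade_rank_plus_2 = t['grade_rank'] + 2:
  student  grade_rank  grade_rank_plus_2
2     Uma   76.666667          78.666667
0     Ben   82.500000          84.500000
Hence 81.5833333333.

81.5833333333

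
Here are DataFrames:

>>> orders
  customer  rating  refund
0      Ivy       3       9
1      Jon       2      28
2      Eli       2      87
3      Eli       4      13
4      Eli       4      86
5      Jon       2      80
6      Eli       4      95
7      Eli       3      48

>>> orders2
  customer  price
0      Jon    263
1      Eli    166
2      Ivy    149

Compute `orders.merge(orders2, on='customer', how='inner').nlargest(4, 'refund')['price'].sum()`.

761

merge on 'customer' (how='inner') → 8 rows:
  customer  rating  refund  price
0      Ivy       3       9    149
1      Jon       2      28    263
2      Eli       2      87    166
3      Eli       4      13    166
4      Eli       4      86    166
5      Jon       2      80    263
6      Eli       4      95    166
7      Eli       3      48    166
take 4 rows with largest refund:
  customer  rating  refund  price
6      Eli       4      95    166
2      Eli       2      87    166
4      Eli       4      86    166
5      Jon       2      80    263
So sum() = 761.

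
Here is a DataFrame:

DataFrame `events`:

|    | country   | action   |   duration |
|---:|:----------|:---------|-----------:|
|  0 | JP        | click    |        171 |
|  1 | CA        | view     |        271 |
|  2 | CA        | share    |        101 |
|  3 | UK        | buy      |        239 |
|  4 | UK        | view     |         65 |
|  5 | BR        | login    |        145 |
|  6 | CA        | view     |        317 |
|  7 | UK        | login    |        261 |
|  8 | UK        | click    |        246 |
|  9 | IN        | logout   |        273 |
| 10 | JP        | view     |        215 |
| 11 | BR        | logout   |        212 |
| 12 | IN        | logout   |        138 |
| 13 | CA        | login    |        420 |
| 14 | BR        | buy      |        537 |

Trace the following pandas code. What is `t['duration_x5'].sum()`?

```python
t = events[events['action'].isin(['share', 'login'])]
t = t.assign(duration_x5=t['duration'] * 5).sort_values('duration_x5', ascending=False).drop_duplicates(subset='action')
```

filter rows where action in ['share', 'login']:
   country action  duration
2       CA  share       101
5       BR  login       145
7       UK  login       261
13      CA  login       420
add column duration_x5 = t['duration'] * 5:
   country action  duration  duration_x5
2       CA  share       101          505
5       BR  login       145          725
7       UK  login       261         1305
13      CA  login       420         2100
sort by duration_x5 descending:
   country action  duration  duration_x5
13      CA  login       420         2100
7       UK  login       261         1305
5       BR  login       145          725
2       CA  share       101          505
drop duplicate action (keep=first):
   country action  duration  duration_x5
13      CA  login       420         2100
2       CA  share       101          505
Finally, sum of column 'duration_x5' = 2605.

2605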